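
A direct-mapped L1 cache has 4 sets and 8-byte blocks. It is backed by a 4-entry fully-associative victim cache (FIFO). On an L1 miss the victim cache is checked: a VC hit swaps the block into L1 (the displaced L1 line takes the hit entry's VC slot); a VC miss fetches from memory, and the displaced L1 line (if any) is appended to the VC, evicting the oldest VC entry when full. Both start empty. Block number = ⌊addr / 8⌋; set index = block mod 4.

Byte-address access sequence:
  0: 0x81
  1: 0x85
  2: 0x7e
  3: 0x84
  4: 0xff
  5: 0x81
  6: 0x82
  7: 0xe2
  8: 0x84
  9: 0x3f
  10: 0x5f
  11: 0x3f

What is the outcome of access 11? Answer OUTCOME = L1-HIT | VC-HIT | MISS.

OUTCOME = VC-HIT

#0 0x81→b16/s0 MISS; vc=[]
#1 0x85→b16/s0 L1-HIT; vc=[]
#2 0x7e→b15/s3 MISS; vc=[]
#3 0x84→b16/s0 L1-HIT; vc=[]
#4 0xff→b31/s3 MISS; vc=[15]
#5 0x81→b16/s0 L1-HIT; vc=[15]
#6 0x82→b16/s0 L1-HIT; vc=[15]
#7 0xe2→b28/s0 MISS; vc=[15,16]
#8 0x84→b16/s0 VC-HIT; vc=[15,28]
#9 0x3f→b7/s3 MISS; vc=[15,28,31]
#10 0x5f→b11/s3 MISS; vc=[15,28,31,7]
#11 0x3f→b7/s3 VC-HIT; vc=[15,28,31,11]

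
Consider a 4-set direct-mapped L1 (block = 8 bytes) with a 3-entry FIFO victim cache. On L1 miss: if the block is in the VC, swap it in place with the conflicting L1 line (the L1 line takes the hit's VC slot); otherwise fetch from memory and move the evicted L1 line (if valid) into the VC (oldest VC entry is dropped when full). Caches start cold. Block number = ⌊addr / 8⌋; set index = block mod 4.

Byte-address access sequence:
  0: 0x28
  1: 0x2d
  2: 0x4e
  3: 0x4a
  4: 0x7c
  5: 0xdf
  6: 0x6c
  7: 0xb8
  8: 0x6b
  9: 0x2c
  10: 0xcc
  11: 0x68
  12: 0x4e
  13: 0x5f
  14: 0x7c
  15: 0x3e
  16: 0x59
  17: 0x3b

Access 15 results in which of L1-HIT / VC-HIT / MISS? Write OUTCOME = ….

OUTCOME = MISS

0: 0x28 (blk 5, set 1) → MISS  vc=[]
1: 0x2d (blk 5, set 1) → L1-HIT  vc=[]
2: 0x4e (blk 9, set 1) → MISS  vc=[5]
3: 0x4a (blk 9, set 1) → L1-HIT  vc=[5]
4: 0x7c (blk 15, set 3) → MISS  vc=[5]
5: 0xdf (blk 27, set 3) → MISS  vc=[5, 15]
6: 0x6c (blk 13, set 1) → MISS  vc=[5, 15, 9]
7: 0xb8 (blk 23, set 3) → MISS  vc=[15, 9, 27]
8: 0x6b (blk 13, set 1) → L1-HIT  vc=[15, 9, 27]
9: 0x2c (blk 5, set 1) → MISS  vc=[9, 27, 13]
10: 0xcc (blk 25, set 1) → MISS  vc=[27, 13, 5]
11: 0x68 (blk 13, set 1) → VC-HIT  vc=[27, 25, 5]
12: 0x4e (blk 9, set 1) → MISS  vc=[25, 5, 13]
13: 0x5f (blk 11, set 3) → MISS  vc=[5, 13, 23]
14: 0x7c (blk 15, set 3) → MISS  vc=[13, 23, 11]
15: 0x3e (blk 7, set 3) → MISS  vc=[23, 11, 15]
16: 0x59 (blk 11, set 3) → VC-HIT  vc=[23, 7, 15]
17: 0x3b (blk 7, set 3) → VC-HIT  vc=[23, 11, 15]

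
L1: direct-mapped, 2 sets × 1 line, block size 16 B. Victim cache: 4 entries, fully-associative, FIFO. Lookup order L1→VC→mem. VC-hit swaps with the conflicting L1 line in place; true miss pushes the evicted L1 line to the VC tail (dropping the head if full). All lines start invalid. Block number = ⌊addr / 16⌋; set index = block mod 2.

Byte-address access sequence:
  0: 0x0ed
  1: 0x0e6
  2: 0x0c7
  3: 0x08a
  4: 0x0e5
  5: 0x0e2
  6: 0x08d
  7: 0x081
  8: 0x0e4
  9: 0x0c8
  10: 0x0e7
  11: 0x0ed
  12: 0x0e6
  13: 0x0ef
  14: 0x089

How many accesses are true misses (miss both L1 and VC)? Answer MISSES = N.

MISSES = 3

  [0] addr=0xed blk=14 s=0: MISS | VC []
  [1] addr=0xe6 blk=14 s=0: L1-HIT | VC []
  [2] addr=0xc7 blk=12 s=0: MISS | VC [14]
  [3] addr=0x8a blk=8 s=0: MISS | VC [14, 12]
  [4] addr=0xe5 blk=14 s=0: VC-HIT | VC [8, 12]
  [5] addr=0xe2 blk=14 s=0: L1-HIT | VC [8, 12]
  [6] addr=0x8d blk=8 s=0: VC-HIT | VC [14, 12]
  [7] addr=0x81 blk=8 s=0: L1-HIT | VC [14, 12]
  [8] addr=0xe4 blk=14 s=0: VC-HIT | VC [8, 12]
  [9] addr=0xc8 blk=12 s=0: VC-HIT | VC [8, 14]
  [10] addr=0xe7 blk=14 s=0: VC-HIT | VC [8, 12]
  [11] addr=0xed blk=14 s=0: L1-HIT | VC [8, 12]
  [12] addr=0xe6 blk=14 s=0: L1-HIT | VC [8, 12]
  [13] addr=0xef blk=14 s=0: L1-HIT | VC [8, 12]
  [14] addr=0x89 blk=8 s=0: VC-HIT | VC [14, 12]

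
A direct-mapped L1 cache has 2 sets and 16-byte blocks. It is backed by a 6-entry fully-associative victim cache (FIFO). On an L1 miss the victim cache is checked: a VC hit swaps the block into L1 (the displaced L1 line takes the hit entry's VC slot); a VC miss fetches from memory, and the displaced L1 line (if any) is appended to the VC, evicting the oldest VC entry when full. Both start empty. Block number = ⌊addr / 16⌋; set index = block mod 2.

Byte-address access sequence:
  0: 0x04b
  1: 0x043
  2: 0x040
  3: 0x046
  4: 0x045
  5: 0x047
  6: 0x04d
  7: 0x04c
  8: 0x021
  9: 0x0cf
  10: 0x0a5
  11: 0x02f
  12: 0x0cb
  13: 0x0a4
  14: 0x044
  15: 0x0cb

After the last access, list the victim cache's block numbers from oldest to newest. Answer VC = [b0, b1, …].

  [0] addr=0x4b blk=4 s=0: MISS | VC []
  [1] addr=0x43 blk=4 s=0: L1-HIT | VC []
  [2] addr=0x40 blk=4 s=0: L1-HIT | VC []
  [3] addr=0x46 blk=4 s=0: L1-HIT | VC []
  [4] addr=0x45 blk=4 s=0: L1-HIT | VC []
  [5] addr=0x47 blk=4 s=0: L1-HIT | VC []
  [6] addr=0x4d blk=4 s=0: L1-HIT | VC []
  [7] addr=0x4c blk=4 s=0: L1-HIT | VC []
  [8] addr=0x21 blk=2 s=0: MISS | VC [4]
  [9] addr=0xcf blk=12 s=0: MISS | VC [4, 2]
  [10] addr=0xa5 blk=10 s=0: MISS | VC [4, 2, 12]
  [11] addr=0x2f blk=2 s=0: VC-HIT | VC [4, 10, 12]
  [12] addr=0xcb blk=12 s=0: VC-HIT | VC [4, 10, 2]
  [13] addr=0xa4 blk=10 s=0: VC-HIT | VC [4, 12, 2]
  [14] addr=0x44 blk=4 s=0: VC-HIT | VC [10, 12, 2]
  [15] addr=0xcb blk=12 s=0: VC-HIT | VC [10, 4, 2]

VC = [10, 4, 2]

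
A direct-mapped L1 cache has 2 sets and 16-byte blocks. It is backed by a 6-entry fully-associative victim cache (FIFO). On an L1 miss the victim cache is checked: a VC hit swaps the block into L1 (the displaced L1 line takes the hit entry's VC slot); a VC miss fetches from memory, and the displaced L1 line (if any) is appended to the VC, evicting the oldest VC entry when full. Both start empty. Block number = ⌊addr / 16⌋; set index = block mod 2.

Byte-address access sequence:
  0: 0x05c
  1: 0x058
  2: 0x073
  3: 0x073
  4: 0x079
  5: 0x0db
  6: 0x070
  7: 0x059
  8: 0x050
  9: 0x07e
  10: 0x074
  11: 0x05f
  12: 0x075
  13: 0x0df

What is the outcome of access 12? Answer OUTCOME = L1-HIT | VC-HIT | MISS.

OUTCOME = VC-HIT

0: 0x5c (blk 5, set 1) → MISS  vc=[]
1: 0x58 (blk 5, set 1) → L1-HIT  vc=[]
2: 0x73 (blk 7, set 1) → MISS  vc=[5]
3: 0x73 (blk 7, set 1) → L1-HIT  vc=[5]
4: 0x79 (blk 7, set 1) → L1-HIT  vc=[5]
5: 0xdb (blk 13, set 1) → MISS  vc=[5, 7]
6: 0x70 (blk 7, set 1) → VC-HIT  vc=[5, 13]
7: 0x59 (blk 5, set 1) → VC-HIT  vc=[7, 13]
8: 0x50 (blk 5, set 1) → L1-HIT  vc=[7, 13]
9: 0x7e (blk 7, set 1) → VC-HIT  vc=[5, 13]
10: 0x74 (blk 7, set 1) → L1-HIT  vc=[5, 13]
11: 0x5f (blk 5, set 1) → VC-HIT  vc=[7, 13]
12: 0x75 (blk 7, set 1) → VC-HIT  vc=[5, 13]
13: 0xdf (blk 13, set 1) → VC-HIT  vc=[5, 7]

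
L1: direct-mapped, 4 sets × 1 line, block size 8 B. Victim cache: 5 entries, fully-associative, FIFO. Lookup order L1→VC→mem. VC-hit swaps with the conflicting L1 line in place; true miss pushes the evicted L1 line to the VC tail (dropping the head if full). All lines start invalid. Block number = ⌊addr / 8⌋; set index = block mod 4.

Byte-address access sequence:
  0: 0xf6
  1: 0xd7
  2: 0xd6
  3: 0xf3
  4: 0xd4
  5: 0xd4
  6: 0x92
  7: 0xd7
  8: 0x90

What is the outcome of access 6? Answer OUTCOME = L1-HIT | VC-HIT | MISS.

  [0] addr=0xf6 blk=30 s=2: MISS | VC []
  [1] addr=0xd7 blk=26 s=2: MISS | VC [30]
  [2] addr=0xd6 blk=26 s=2: L1-HIT | VC [30]
  [3] addr=0xf3 blk=30 s=2: VC-HIT | VC [26]
  [4] addr=0xd4 blk=26 s=2: VC-HIT | VC [30]
  [5] addr=0xd4 blk=26 s=2: L1-HIT | VC [30]
  [6] addr=0x92 blk=18 s=2: MISS | VC [30, 26]
  [7] addr=0xd7 blk=26 s=2: VC-HIT | VC [30, 18]
  [8] addr=0x90 blk=18 s=2: VC-HIT | VC [30, 26]

OUTCOME = MISS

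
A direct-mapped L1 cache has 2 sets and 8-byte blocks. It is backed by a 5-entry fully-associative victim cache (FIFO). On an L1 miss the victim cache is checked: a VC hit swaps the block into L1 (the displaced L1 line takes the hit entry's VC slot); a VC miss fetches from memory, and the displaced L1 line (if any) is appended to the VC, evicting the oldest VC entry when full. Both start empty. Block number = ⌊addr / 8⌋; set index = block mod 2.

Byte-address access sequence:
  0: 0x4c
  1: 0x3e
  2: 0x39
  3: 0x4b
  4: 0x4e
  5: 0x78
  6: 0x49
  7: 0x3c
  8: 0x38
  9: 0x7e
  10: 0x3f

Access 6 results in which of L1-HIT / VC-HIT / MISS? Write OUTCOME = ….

OUTCOME = VC-HIT

#0 0x4c→b9/s1 MISS; vc=[]
#1 0x3e→b7/s1 MISS; vc=[9]
#2 0x39→b7/s1 L1-HIT; vc=[9]
#3 0x4b→b9/s1 VC-HIT; vc=[7]
#4 0x4e→b9/s1 L1-HIT; vc=[7]
#5 0x78→b15/s1 MISS; vc=[7,9]
#6 0x49→b9/s1 VC-HIT; vc=[7,15]
#7 0x3c→b7/s1 VC-HIT; vc=[9,15]
#8 0x38→b7/s1 L1-HIT; vc=[9,15]
#9 0x7e→b15/s1 VC-HIT; vc=[9,7]
#10 0x3f→b7/s1 VC-HIT; vc=[9,15]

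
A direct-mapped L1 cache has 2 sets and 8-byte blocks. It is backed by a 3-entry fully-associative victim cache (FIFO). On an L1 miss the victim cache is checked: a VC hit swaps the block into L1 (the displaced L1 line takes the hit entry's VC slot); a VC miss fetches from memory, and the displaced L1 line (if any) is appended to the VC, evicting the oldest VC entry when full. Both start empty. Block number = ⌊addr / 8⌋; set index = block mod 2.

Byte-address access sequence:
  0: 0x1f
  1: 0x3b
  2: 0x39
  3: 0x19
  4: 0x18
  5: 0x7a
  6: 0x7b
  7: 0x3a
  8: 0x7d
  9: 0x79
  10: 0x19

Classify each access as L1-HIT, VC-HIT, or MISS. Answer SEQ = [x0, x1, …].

#0 0x1f→b3/s1 MISS; vc=[]
#1 0x3b→b7/s1 MISS; vc=[3]
#2 0x39→b7/s1 L1-HIT; vc=[3]
#3 0x19→b3/s1 VC-HIT; vc=[7]
#4 0x18→b3/s1 L1-HIT; vc=[7]
#5 0x7a→b15/s1 MISS; vc=[7,3]
#6 0x7b→b15/s1 L1-HIT; vc=[7,3]
#7 0x3a→b7/s1 VC-HIT; vc=[15,3]
#8 0x7d→b15/s1 VC-HIT; vc=[7,3]
#9 0x79→b15/s1 L1-HIT; vc=[7,3]
#10 0x19→b3/s1 VC-HIT; vc=[7,15]

SEQ = [MISS, MISS, L1-HIT, VC-HIT, L1-HIT, MISS, L1-HIT, VC-HIT, VC-HIT, L1-HIT, VC-HIT]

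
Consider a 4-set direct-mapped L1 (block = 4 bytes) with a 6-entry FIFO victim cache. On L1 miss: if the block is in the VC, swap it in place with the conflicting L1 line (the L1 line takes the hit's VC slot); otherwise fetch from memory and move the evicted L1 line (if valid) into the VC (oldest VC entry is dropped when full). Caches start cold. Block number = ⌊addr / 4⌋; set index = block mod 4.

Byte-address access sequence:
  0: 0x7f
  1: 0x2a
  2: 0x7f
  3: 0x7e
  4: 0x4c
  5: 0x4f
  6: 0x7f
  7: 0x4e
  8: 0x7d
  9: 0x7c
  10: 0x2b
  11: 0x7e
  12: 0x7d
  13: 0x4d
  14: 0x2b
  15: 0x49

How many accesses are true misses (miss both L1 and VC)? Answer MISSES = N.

MISSES = 4

0: 0x7f (blk 31, set 3) → MISS  vc=[]
1: 0x2a (blk 10, set 2) → MISS  vc=[]
2: 0x7f (blk 31, set 3) → L1-HIT  vc=[]
3: 0x7e (blk 31, set 3) → L1-HIT  vc=[]
4: 0x4c (blk 19, set 3) → MISS  vc=[31]
5: 0x4f (blk 19, set 3) → L1-HIT  vc=[31]
6: 0x7f (blk 31, set 3) → VC-HIT  vc=[19]
7: 0x4e (blk 19, set 3) → VC-HIT  vc=[31]
8: 0x7d (blk 31, set 3) → VC-HIT  vc=[19]
9: 0x7c (blk 31, set 3) → L1-HIT  vc=[19]
10: 0x2b (blk 10, set 2) → L1-HIT  vc=[19]
11: 0x7e (blk 31, set 3) → L1-HIT  vc=[19]
12: 0x7d (blk 31, set 3) → L1-HIT  vc=[19]
13: 0x4d (blk 19, set 3) → VC-HIT  vc=[31]
14: 0x2b (blk 10, set 2) → L1-HIT  vc=[31]
15: 0x49 (blk 18, set 2) → MISS  vc=[31, 10]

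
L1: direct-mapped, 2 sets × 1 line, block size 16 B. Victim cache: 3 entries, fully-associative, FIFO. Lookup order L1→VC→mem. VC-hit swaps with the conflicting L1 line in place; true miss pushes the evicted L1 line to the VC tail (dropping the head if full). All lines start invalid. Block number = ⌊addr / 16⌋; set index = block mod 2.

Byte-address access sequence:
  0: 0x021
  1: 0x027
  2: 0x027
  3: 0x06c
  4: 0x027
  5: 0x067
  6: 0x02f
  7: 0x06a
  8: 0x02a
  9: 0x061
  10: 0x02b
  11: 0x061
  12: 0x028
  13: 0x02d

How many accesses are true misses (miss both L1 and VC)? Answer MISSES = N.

MISSES = 2

#0 0x21→b2/s0 MISS; vc=[]
#1 0x27→b2/s0 L1-HIT; vc=[]
#2 0x27→b2/s0 L1-HIT; vc=[]
#3 0x6c→b6/s0 MISS; vc=[2]
#4 0x27→b2/s0 VC-HIT; vc=[6]
#5 0x67→b6/s0 VC-HIT; vc=[2]
#6 0x2f→b2/s0 VC-HIT; vc=[6]
#7 0x6a→b6/s0 VC-HIT; vc=[2]
#8 0x2a→b2/s0 VC-HIT; vc=[6]
#9 0x61→b6/s0 VC-HIT; vc=[2]
#10 0x2b→b2/s0 VC-HIT; vc=[6]
#11 0x61→b6/s0 VC-HIT; vc=[2]
#12 0x28→b2/s0 VC-HIT; vc=[6]
#13 0x2d→b2/s0 L1-HIT; vc=[6]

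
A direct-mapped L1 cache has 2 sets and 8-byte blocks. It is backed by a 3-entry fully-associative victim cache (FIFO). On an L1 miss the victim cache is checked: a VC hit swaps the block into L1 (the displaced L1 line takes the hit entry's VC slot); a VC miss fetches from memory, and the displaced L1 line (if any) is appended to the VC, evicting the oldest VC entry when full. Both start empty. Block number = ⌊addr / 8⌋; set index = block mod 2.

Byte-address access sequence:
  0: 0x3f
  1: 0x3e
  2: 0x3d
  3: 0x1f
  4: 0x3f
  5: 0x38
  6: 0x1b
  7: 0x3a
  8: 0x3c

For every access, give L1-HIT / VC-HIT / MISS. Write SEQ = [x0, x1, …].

  [0] addr=0x3f blk=7 s=1: MISS | VC []
  [1] addr=0x3e blk=7 s=1: L1-HIT | VC []
  [2] addr=0x3d blk=7 s=1: L1-HIT | VC []
  [3] addr=0x1f blk=3 s=1: MISS | VC [7]
  [4] addr=0x3f blk=7 s=1: VC-HIT | VC [3]
  [5] addr=0x38 blk=7 s=1: L1-HIT | VC [3]
  [6] addr=0x1b blk=3 s=1: VC-HIT | VC [7]
  [7] addr=0x3a blk=7 s=1: VC-HIT | VC [3]
  [8] addr=0x3c blk=7 s=1: L1-HIT | VC [3]

SEQ = [MISS, L1-HIT, L1-HIT, MISS, VC-HIT, L1-HIT, VC-HIT, VC-HIT, L1-HIT]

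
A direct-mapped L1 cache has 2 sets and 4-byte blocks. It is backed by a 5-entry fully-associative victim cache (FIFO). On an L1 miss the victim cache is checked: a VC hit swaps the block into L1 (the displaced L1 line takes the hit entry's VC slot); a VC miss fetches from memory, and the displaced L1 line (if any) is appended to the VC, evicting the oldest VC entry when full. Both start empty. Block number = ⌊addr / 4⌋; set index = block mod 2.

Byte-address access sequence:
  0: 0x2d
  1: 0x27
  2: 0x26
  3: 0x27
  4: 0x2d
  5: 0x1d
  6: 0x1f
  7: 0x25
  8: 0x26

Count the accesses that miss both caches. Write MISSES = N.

  [0] addr=0x2d blk=11 s=1: MISS | VC []
  [1] addr=0x27 blk=9 s=1: MISS | VC [11]
  [2] addr=0x26 blk=9 s=1: L1-HIT | VC [11]
  [3] addr=0x27 blk=9 s=1: L1-HIT | VC [11]
  [4] addr=0x2d blk=11 s=1: VC-HIT | VC [9]
  [5] addr=0x1d blk=7 s=1: MISS | VC [9, 11]
  [6] addr=0x1f blk=7 s=1: L1-HIT | VC [9, 11]
  [7] addr=0x25 blk=9 s=1: VC-HIT | VC [7, 11]
  [8] addr=0x26 blk=9 s=1: L1-HIT | VC [7, 11]

MISSES = 3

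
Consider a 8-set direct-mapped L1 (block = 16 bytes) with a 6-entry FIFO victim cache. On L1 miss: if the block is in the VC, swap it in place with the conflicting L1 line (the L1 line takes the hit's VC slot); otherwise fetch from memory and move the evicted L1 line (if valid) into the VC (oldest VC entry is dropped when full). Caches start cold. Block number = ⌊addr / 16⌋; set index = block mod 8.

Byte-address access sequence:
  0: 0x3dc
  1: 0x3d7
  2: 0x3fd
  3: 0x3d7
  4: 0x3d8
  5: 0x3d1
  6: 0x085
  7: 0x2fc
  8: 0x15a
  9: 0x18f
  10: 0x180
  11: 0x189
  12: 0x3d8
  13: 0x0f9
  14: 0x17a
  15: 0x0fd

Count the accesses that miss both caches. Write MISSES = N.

MISSES = 8

  [0] addr=0x3dc blk=61 s=5: MISS | VC []
  [1] addr=0x3d7 blk=61 s=5: L1-HIT | VC []
  [2] addr=0x3fd blk=63 s=7: MISS | VC []
  [3] addr=0x3d7 blk=61 s=5: L1-HIT | VC []
  [4] addr=0x3d8 blk=61 s=5: L1-HIT | VC []
  [5] addr=0x3d1 blk=61 s=5: L1-HIT | VC []
  [6] addr=0x85 blk=8 s=0: MISS | VC []
  [7] addr=0x2fc blk=47 s=7: MISS | VC [63]
  [8] addr=0x15a blk=21 s=5: MISS | VC [63, 61]
  [9] addr=0x18f blk=24 s=0: MISS | VC [63, 61, 8]
  [10] addr=0x180 blk=24 s=0: L1-HIT | VC [63, 61, 8]
  [11] addr=0x189 blk=24 s=0: L1-HIT | VC [63, 61, 8]
  [12] addr=0x3d8 blk=61 s=5: VC-HIT | VC [63, 21, 8]
  [13] addr=0xf9 blk=15 s=7: MISS | VC [63, 21, 8, 47]
  [14] addr=0x17a blk=23 s=7: MISS | VC [63, 21, 8, 47, 15]
  [15] addr=0xfd blk=15 s=7: VC-HIT | VC [63, 21, 8, 47, 23]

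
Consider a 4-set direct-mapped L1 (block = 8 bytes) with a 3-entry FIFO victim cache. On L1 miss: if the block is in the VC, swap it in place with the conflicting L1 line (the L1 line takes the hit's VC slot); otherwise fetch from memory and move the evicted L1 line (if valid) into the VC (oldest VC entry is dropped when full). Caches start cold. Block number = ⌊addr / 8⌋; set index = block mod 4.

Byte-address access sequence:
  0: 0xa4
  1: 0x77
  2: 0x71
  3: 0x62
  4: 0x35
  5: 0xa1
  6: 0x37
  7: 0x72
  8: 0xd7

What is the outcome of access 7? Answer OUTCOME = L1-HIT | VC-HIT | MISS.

0: 0xa4 (blk 20, set 0) → MISS  vc=[]
1: 0x77 (blk 14, set 2) → MISS  vc=[]
2: 0x71 (blk 14, set 2) → L1-HIT  vc=[]
3: 0x62 (blk 12, set 0) → MISS  vc=[20]
4: 0x35 (blk 6, set 2) → MISS  vc=[20, 14]
5: 0xa1 (blk 20, set 0) → VC-HIT  vc=[12, 14]
6: 0x37 (blk 6, set 2) → L1-HIT  vc=[12, 14]
7: 0x72 (blk 14, set 2) → VC-HIT  vc=[12, 6]
8: 0xd7 (blk 26, set 2) → MISS  vc=[12, 6, 14]

OUTCOME = VC-HIT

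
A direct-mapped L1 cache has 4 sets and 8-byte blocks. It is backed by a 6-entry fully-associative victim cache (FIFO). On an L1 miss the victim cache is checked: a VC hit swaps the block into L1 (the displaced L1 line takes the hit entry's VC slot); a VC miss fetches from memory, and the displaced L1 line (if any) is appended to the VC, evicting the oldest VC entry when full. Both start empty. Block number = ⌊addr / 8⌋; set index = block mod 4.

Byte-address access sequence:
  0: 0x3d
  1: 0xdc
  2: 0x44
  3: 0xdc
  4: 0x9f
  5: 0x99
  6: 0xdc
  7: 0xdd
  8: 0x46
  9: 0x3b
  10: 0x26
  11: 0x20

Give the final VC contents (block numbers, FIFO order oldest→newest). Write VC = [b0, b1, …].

VC = [27, 19, 8]

#0 0x3d→b7/s3 MISS; vc=[]
#1 0xdc→b27/s3 MISS; vc=[7]
#2 0x44→b8/s0 MISS; vc=[7]
#3 0xdc→b27/s3 L1-HIT; vc=[7]
#4 0x9f→b19/s3 MISS; vc=[7,27]
#5 0x99→b19/s3 L1-HIT; vc=[7,27]
#6 0xdc→b27/s3 VC-HIT; vc=[7,19]
#7 0xdd→b27/s3 L1-HIT; vc=[7,19]
#8 0x46→b8/s0 L1-HIT; vc=[7,19]
#9 0x3b→b7/s3 VC-HIT; vc=[27,19]
#10 0x26→b4/s0 MISS; vc=[27,19,8]
#11 0x20→b4/s0 L1-HIT; vc=[27,19,8]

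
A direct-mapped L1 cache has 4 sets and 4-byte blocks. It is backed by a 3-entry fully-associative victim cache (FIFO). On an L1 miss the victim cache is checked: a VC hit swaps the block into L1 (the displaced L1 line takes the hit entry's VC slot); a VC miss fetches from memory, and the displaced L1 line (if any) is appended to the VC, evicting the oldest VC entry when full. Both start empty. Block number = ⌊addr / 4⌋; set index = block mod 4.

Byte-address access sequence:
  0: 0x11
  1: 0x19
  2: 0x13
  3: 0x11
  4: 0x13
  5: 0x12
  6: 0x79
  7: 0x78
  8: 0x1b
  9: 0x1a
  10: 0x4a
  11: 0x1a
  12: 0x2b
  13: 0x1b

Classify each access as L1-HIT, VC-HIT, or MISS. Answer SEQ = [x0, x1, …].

SEQ = [MISS, MISS, L1-HIT, L1-HIT, L1-HIT, L1-HIT, MISS, L1-HIT, VC-HIT, L1-HIT, MISS, VC-HIT, MISS, VC-HIT]

#0 0x11→b4/s0 MISS; vc=[]
#1 0x19→b6/s2 MISS; vc=[]
#2 0x13→b4/s0 L1-HIT; vc=[]
#3 0x11→b4/s0 L1-HIT; vc=[]
#4 0x13→b4/s0 L1-HIT; vc=[]
#5 0x12→b4/s0 L1-HIT; vc=[]
#6 0x79→b30/s2 MISS; vc=[6]
#7 0x78→b30/s2 L1-HIT; vc=[6]
#8 0x1b→b6/s2 VC-HIT; vc=[30]
#9 0x1a→b6/s2 L1-HIT; vc=[30]
#10 0x4a→b18/s2 MISS; vc=[30,6]
#11 0x1a→b6/s2 VC-HIT; vc=[30,18]
#12 0x2b→b10/s2 MISS; vc=[30,18,6]
#13 0x1b→b6/s2 VC-HIT; vc=[30,18,10]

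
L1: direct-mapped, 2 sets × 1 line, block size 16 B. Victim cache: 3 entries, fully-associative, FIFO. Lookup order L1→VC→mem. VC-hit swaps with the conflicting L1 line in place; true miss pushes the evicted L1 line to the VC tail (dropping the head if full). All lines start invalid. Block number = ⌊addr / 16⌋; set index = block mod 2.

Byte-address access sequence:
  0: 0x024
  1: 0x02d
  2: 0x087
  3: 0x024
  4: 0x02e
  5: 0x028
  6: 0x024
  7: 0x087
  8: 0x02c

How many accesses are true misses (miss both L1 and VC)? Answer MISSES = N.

MISSES = 2

#0 0x24→b2/s0 MISS; vc=[]
#1 0x2d→b2/s0 L1-HIT; vc=[]
#2 0x87→b8/s0 MISS; vc=[2]
#3 0x24→b2/s0 VC-HIT; vc=[8]
#4 0x2e→b2/s0 L1-HIT; vc=[8]
#5 0x28→b2/s0 L1-HIT; vc=[8]
#6 0x24→b2/s0 L1-HIT; vc=[8]
#7 0x87→b8/s0 VC-HIT; vc=[2]
#8 0x2c→b2/s0 VC-HIT; vc=[8]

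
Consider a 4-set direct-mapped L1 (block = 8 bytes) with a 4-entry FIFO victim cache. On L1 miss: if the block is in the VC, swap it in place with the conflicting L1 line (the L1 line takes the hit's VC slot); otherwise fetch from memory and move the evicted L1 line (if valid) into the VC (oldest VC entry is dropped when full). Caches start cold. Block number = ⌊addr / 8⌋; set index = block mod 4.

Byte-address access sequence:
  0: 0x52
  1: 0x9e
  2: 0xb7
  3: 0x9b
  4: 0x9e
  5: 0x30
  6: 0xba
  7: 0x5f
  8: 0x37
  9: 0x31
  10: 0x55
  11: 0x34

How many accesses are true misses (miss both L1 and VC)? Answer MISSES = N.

MISSES = 6

  [0] addr=0x52 blk=10 s=2: MISS | VC []
  [1] addr=0x9e blk=19 s=3: MISS | VC []
  [2] addr=0xb7 blk=22 s=2: MISS | VC [10]
  [3] addr=0x9b blk=19 s=3: L1-HIT | VC [10]
  [4] addr=0x9e blk=19 s=3: L1-HIT | VC [10]
  [5] addr=0x30 blk=6 s=2: MISS | VC [10, 22]
  [6] addr=0xba blk=23 s=3: MISS | VC [10, 22, 19]
  [7] addr=0x5f blk=11 s=3: MISS | VC [10, 22, 19, 23]
  [8] addr=0x37 blk=6 s=2: L1-HIT | VC [10, 22, 19, 23]
  [9] addr=0x31 blk=6 s=2: L1-HIT | VC [10, 22, 19, 23]
  [10] addr=0x55 blk=10 s=2: VC-HIT | VC [6, 22, 19, 23]
  [11] addr=0x34 blk=6 s=2: VC-HIT | VC [10, 22, 19, 23]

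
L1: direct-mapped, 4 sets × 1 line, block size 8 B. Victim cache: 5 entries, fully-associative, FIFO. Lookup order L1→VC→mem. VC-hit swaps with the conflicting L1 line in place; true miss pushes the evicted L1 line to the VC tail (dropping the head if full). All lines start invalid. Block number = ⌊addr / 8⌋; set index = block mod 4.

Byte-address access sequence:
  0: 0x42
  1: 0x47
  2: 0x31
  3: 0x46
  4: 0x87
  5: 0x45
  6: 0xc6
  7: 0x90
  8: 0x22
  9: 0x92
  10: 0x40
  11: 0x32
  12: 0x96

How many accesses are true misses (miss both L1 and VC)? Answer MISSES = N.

MISSES = 6

0: 0x42 (blk 8, set 0) → MISS  vc=[]
1: 0x47 (blk 8, set 0) → L1-HIT  vc=[]
2: 0x31 (blk 6, set 2) → MISS  vc=[]
3: 0x46 (blk 8, set 0) → L1-HIT  vc=[]
4: 0x87 (blk 16, set 0) → MISS  vc=[8]
5: 0x45 (blk 8, set 0) → VC-HIT  vc=[16]
6: 0xc6 (blk 24, set 0) → MISS  vc=[16, 8]
7: 0x90 (blk 18, set 2) → MISS  vc=[16, 8, 6]
8: 0x22 (blk 4, set 0) → MISS  vc=[16, 8, 6, 24]
9: 0x92 (blk 18, set 2) → L1-HIT  vc=[16, 8, 6, 24]
10: 0x40 (blk 8, set 0) → VC-HIT  vc=[16, 4, 6, 24]
11: 0x32 (blk 6, set 2) → VC-HIT  vc=[16, 4, 18, 24]
12: 0x96 (blk 18, set 2) → VC-HIT  vc=[16, 4, 6, 24]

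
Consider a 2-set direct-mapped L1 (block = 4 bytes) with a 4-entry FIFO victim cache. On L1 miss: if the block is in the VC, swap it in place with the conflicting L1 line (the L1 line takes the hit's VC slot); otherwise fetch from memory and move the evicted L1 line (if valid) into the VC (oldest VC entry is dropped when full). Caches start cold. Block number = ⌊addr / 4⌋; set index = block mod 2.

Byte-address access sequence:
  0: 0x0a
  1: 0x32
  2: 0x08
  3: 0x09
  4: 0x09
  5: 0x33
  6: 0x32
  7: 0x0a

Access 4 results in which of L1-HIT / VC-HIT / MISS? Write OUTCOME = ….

0: 0xa (blk 2, set 0) → MISS  vc=[]
1: 0x32 (blk 12, set 0) → MISS  vc=[2]
2: 0x8 (blk 2, set 0) → VC-HIT  vc=[12]
3: 0x9 (blk 2, set 0) → L1-HIT  vc=[12]
4: 0x9 (blk 2, set 0) → L1-HIT  vc=[12]
5: 0x33 (blk 12, set 0) → VC-HIT  vc=[2]
6: 0x32 (blk 12, set 0) → L1-HIT  vc=[2]
7: 0xa (blk 2, set 0) → VC-HIT  vc=[12]

OUTCOME = L1-HIT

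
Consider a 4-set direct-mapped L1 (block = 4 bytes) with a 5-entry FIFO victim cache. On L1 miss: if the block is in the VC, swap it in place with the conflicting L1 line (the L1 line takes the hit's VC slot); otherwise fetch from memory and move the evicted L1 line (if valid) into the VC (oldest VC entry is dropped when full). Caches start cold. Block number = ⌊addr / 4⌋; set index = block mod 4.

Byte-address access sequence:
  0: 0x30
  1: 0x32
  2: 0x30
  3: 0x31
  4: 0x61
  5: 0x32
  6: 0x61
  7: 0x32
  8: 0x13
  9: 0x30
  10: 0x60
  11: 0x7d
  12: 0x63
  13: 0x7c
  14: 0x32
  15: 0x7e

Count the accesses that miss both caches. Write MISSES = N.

  [0] addr=0x30 blk=12 s=0: MISS | VC []
  [1] addr=0x32 blk=12 s=0: L1-HIT | VC []
  [2] addr=0x30 blk=12 s=0: L1-HIT | VC []
  [3] addr=0x31 blk=12 s=0: L1-HIT | VC []
  [4] addr=0x61 blk=24 s=0: MISS | VC [12]
  [5] addr=0x32 blk=12 s=0: VC-HIT | VC [24]
  [6] addr=0x61 blk=24 s=0: VC-HIT | VC [12]
  [7] addr=0x32 blk=12 s=0: VC-HIT | VC [24]
  [8] addr=0x13 blk=4 s=0: MISS | VC [24, 12]
  [9] addr=0x30 blk=12 s=0: VC-HIT | VC [24, 4]
  [10] addr=0x60 blk=24 s=0: VC-HIT | VC [12, 4]
  [11] addr=0x7d blk=31 s=3: MISS | VC [12, 4]
  [12] addr=0x63 blk=24 s=0: L1-HIT | VC [12, 4]
  [13] addr=0x7c blk=31 s=3: L1-HIT | VC [12, 4]
  [14] addr=0x32 blk=12 s=0: VC-HIT | VC [24, 4]
  [15] addr=0x7e blk=31 s=3: L1-HIT | VC [24, 4]

MISSES = 4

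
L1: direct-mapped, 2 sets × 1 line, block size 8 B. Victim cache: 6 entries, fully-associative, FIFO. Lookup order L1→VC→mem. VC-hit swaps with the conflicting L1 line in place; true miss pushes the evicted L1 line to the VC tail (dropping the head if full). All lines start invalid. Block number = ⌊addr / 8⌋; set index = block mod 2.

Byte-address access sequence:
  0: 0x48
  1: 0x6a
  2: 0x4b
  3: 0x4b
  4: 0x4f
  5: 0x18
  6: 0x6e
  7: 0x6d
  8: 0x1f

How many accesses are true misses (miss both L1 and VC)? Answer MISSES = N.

0: 0x48 (blk 9, set 1) → MISS  vc=[]
1: 0x6a (blk 13, set 1) → MISS  vc=[9]
2: 0x4b (blk 9, set 1) → VC-HIT  vc=[13]
3: 0x4b (blk 9, set 1) → L1-HIT  vc=[13]
4: 0x4f (blk 9, set 1) → L1-HIT  vc=[13]
5: 0x18 (blk 3, set 1) → MISS  vc=[13, 9]
6: 0x6e (blk 13, set 1) → VC-HIT  vc=[3, 9]
7: 0x6d (blk 13, set 1) → L1-HIT  vc=[3, 9]
8: 0x1f (blk 3, set 1) → VC-HIT  vc=[13, 9]

MISSES = 3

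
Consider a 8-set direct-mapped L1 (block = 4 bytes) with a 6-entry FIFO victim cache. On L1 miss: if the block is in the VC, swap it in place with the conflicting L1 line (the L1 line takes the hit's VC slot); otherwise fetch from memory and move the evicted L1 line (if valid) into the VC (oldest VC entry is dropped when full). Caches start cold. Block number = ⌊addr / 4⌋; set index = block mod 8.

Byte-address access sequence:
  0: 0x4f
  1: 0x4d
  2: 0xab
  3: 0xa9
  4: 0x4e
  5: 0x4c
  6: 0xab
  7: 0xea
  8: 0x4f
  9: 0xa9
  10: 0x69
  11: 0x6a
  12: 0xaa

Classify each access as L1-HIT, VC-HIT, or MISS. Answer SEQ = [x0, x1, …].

SEQ = [MISS, L1-HIT, MISS, L1-HIT, L1-HIT, L1-HIT, L1-HIT, MISS, L1-HIT, VC-HIT, MISS, L1-HIT, VC-HIT]

0: 0x4f (blk 19, set 3) → MISS  vc=[]
1: 0x4d (blk 19, set 3) → L1-HIT  vc=[]
2: 0xab (blk 42, set 2) → MISS  vc=[]
3: 0xa9 (blk 42, set 2) → L1-HIT  vc=[]
4: 0x4e (blk 19, set 3) → L1-HIT  vc=[]
5: 0x4c (blk 19, set 3) → L1-HIT  vc=[]
6: 0xab (blk 42, set 2) → L1-HIT  vc=[]
7: 0xea (blk 58, set 2) → MISS  vc=[42]
8: 0x4f (blk 19, set 3) → L1-HIT  vc=[42]
9: 0xa9 (blk 42, set 2) → VC-HIT  vc=[58]
10: 0x69 (blk 26, set 2) → MISS  vc=[58, 42]
11: 0x6a (blk 26, set 2) → L1-HIT  vc=[58, 42]
12: 0xaa (blk 42, set 2) → VC-HIT  vc=[58, 26]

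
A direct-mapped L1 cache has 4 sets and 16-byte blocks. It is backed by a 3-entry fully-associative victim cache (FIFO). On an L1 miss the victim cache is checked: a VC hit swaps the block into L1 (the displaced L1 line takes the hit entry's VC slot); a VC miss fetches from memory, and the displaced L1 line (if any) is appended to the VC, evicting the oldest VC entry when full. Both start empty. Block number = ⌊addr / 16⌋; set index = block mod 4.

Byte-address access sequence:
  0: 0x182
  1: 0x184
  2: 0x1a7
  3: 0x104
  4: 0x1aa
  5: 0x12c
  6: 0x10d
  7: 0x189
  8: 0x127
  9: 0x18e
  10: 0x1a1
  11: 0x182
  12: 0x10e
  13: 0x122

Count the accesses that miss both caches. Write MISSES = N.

#0 0x182→b24/s0 MISS; vc=[]
#1 0x184→b24/s0 L1-HIT; vc=[]
#2 0x1a7→b26/s2 MISS; vc=[]
#3 0x104→b16/s0 MISS; vc=[24]
#4 0x1aa→b26/s2 L1-HIT; vc=[24]
#5 0x12c→b18/s2 MISS; vc=[24,26]
#6 0x10d→b16/s0 L1-HIT; vc=[24,26]
#7 0x189→b24/s0 VC-HIT; vc=[16,26]
#8 0x127→b18/s2 L1-HIT; vc=[16,26]
#9 0x18e→b24/s0 L1-HIT; vc=[16,26]
#10 0x1a1→b26/s2 VC-HIT; vc=[16,18]
#11 0x182→b24/s0 L1-HIT; vc=[16,18]
#12 0x10e→b16/s0 VC-HIT; vc=[24,18]
#13 0x122→b18/s2 VC-HIT; vc=[24,26]

MISSES = 4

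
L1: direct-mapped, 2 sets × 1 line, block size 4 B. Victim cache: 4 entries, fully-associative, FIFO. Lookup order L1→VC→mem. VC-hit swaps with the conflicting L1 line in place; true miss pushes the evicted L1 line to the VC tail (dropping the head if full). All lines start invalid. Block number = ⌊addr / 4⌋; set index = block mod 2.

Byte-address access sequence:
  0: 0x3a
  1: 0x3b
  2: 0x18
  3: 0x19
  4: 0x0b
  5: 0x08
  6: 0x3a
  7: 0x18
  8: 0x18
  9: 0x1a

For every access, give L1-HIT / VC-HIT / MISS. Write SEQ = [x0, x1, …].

  [0] addr=0x3a blk=14 s=0: MISS | VC []
  [1] addr=0x3b blk=14 s=0: L1-HIT | VC []
  [2] addr=0x18 blk=6 s=0: MISS | VC [14]
  [3] addr=0x19 blk=6 s=0: L1-HIT | VC [14]
  [4] addr=0xb blk=2 s=0: MISS | VC [14, 6]
  [5] addr=0x8 blk=2 s=0: L1-HIT | VC [14, 6]
  [6] addr=0x3a blk=14 s=0: VC-HIT | VC [2, 6]
  [7] addr=0x18 blk=6 s=0: VC-HIT | VC [2, 14]
  [8] addr=0x18 blk=6 s=0: L1-HIT | VC [2, 14]
  [9] addr=0x1a blk=6 s=0: L1-HIT | VC [2, 14]

SEQ = [MISS, L1-HIT, MISS, L1-HIT, MISS, L1-HIT, VC-HIT, VC-HIT, L1-HIT, L1-HIT]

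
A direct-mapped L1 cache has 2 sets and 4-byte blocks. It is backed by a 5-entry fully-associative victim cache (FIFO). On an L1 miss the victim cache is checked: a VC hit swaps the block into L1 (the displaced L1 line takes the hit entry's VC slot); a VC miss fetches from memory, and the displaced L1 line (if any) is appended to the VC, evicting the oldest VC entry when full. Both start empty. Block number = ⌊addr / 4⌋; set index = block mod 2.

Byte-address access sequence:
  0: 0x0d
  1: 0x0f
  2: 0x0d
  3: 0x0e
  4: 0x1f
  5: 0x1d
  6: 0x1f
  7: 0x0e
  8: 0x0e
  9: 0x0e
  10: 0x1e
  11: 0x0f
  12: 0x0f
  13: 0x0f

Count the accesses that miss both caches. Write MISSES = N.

  [0] addr=0xd blk=3 s=1: MISS | VC []
  [1] addr=0xf blk=3 s=1: L1-HIT | VC []
  [2] addr=0xd blk=3 s=1: L1-HIT | VC []
  [3] addr=0xe blk=3 s=1: L1-HIT | VC []
  [4] addr=0x1f blk=7 s=1: MISS | VC [3]
  [5] addr=0x1d blk=7 s=1: L1-HIT | VC [3]
  [6] addr=0x1f blk=7 s=1: L1-HIT | VC [3]
  [7] addr=0xe blk=3 s=1: VC-HIT | VC [7]
  [8] addr=0xe blk=3 s=1: L1-HIT | VC [7]
  [9] addr=0xe blk=3 s=1: L1-HIT | VC [7]
  [10] addr=0x1e blk=7 s=1: VC-HIT | VC [3]
  [11] addr=0xf blk=3 s=1: VC-HIT | VC [7]
  [12] addr=0xf blk=3 s=1: L1-HIT | VC [7]
  [13] addr=0xf blk=3 s=1: L1-HIT | VC [7]

MISSES = 2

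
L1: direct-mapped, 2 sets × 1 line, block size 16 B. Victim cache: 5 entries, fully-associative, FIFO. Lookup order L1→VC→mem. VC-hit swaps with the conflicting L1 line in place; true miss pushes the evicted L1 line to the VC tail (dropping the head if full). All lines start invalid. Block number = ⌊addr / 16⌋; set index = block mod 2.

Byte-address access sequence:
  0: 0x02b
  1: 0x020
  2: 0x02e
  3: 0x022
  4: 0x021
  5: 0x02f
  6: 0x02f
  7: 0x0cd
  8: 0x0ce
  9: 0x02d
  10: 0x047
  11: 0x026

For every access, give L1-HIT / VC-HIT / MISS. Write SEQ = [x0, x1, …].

SEQ = [MISS, L1-HIT, L1-HIT, L1-HIT, L1-HIT, L1-HIT, L1-HIT, MISS, L1-HIT, VC-HIT, MISS, VC-HIT]

0: 0x2b (blk 2, set 0) → MISS  vc=[]
1: 0x20 (blk 2, set 0) → L1-HIT  vc=[]
2: 0x2e (blk 2, set 0) → L1-HIT  vc=[]
3: 0x22 (blk 2, set 0) → L1-HIT  vc=[]
4: 0x21 (blk 2, set 0) → L1-HIT  vc=[]
5: 0x2f (blk 2, set 0) → L1-HIT  vc=[]
6: 0x2f (blk 2, set 0) → L1-HIT  vc=[]
7: 0xcd (blk 12, set 0) → MISS  vc=[2]
8: 0xce (blk 12, set 0) → L1-HIT  vc=[2]
9: 0x2d (blk 2, set 0) → VC-HIT  vc=[12]
10: 0x47 (blk 4, set 0) → MISS  vc=[12, 2]
11: 0x26 (blk 2, set 0) → VC-HIT  vc=[12, 4]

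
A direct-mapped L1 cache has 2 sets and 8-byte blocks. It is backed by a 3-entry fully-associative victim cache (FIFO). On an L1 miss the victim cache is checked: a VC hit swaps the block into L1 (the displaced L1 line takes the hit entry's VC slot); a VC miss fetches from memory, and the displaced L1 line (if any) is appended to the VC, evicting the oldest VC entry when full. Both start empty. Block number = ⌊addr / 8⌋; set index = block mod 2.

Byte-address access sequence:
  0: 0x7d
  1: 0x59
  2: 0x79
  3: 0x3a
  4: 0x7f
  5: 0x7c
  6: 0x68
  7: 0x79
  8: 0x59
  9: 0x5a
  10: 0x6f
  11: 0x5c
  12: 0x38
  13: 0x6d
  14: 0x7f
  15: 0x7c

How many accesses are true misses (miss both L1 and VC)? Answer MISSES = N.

0: 0x7d (blk 15, set 1) → MISS  vc=[]
1: 0x59 (blk 11, set 1) → MISS  vc=[15]
2: 0x79 (blk 15, set 1) → VC-HIT  vc=[11]
3: 0x3a (blk 7, set 1) → MISS  vc=[11, 15]
4: 0x7f (blk 15, set 1) → VC-HIT  vc=[11, 7]
5: 0x7c (blk 15, set 1) → L1-HIT  vc=[11, 7]
6: 0x68 (blk 13, set 1) → MISS  vc=[11, 7, 15]
7: 0x79 (blk 15, set 1) → VC-HIT  vc=[11, 7, 13]
8: 0x59 (blk 11, set 1) → VC-HIT  vc=[15, 7, 13]
9: 0x5a (blk 11, set 1) → L1-HIT  vc=[15, 7, 13]
10: 0x6f (blk 13, set 1) → VC-HIT  vc=[15, 7, 11]
11: 0x5c (blk 11, set 1) → VC-HIT  vc=[15, 7, 13]
12: 0x38 (blk 7, set 1) → VC-HIT  vc=[15, 11, 13]
13: 0x6d (blk 13, set 1) → VC-HIT  vc=[15, 11, 7]
14: 0x7f (blk 15, set 1) → VC-HIT  vc=[13, 11, 7]
15: 0x7c (blk 15, set 1) → L1-HIT  vc=[13, 11, 7]

MISSES = 4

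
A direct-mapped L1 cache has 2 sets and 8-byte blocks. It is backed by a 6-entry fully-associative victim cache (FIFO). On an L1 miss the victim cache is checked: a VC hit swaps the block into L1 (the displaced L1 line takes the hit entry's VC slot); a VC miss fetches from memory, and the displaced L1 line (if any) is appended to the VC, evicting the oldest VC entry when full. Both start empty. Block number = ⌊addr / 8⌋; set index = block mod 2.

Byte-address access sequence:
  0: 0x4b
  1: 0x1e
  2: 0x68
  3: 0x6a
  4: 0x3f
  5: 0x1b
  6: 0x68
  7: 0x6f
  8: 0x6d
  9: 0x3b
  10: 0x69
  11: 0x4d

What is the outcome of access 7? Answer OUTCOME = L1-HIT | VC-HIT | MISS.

  [0] addr=0x4b blk=9 s=1: MISS | VC []
  [1] addr=0x1e blk=3 s=1: MISS | VC [9]
  [2] addr=0x68 blk=13 s=1: MISS | VC [9, 3]
  [3] addr=0x6a blk=13 s=1: L1-HIT | VC [9, 3]
  [4] addr=0x3f blk=7 s=1: MISS | VC [9, 3, 13]
  [5] addr=0x1b blk=3 s=1: VC-HIT | VC [9, 7, 13]
  [6] addr=0x68 blk=13 s=1: VC-HIT | VC [9, 7, 3]
  [7] addr=0x6f blk=13 s=1: L1-HIT | VC [9, 7, 3]
  [8] addr=0x6d blk=13 s=1: L1-HIT | VC [9, 7, 3]
  [9] addr=0x3b blk=7 s=1: VC-HIT | VC [9, 13, 3]
  [10] addr=0x69 blk=13 s=1: VC-HIT | VC [9, 7, 3]
  [11] addr=0x4d blk=9 s=1: VC-HIT | VC [13, 7, 3]

OUTCOME = L1-HIT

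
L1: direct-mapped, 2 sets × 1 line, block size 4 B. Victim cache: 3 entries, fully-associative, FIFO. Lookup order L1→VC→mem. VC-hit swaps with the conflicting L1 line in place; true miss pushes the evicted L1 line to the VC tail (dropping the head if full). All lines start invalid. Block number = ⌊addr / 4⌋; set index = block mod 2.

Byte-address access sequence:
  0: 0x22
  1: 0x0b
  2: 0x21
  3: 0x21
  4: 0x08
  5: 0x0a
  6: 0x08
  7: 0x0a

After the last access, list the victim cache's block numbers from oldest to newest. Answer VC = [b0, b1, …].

0: 0x22 (blk 8, set 0) → MISS  vc=[]
1: 0xb (blk 2, set 0) → MISS  vc=[8]
2: 0x21 (blk 8, set 0) → VC-HIT  vc=[2]
3: 0x21 (blk 8, set 0) → L1-HIT  vc=[2]
4: 0x8 (blk 2, set 0) → VC-HIT  vc=[8]
5: 0xa (blk 2, set 0) → L1-HIT  vc=[8]
6: 0x8 (blk 2, set 0) → L1-HIT  vc=[8]
7: 0xa (blk 2, set 0) → L1-HIT  vc=[8]

VC = [8]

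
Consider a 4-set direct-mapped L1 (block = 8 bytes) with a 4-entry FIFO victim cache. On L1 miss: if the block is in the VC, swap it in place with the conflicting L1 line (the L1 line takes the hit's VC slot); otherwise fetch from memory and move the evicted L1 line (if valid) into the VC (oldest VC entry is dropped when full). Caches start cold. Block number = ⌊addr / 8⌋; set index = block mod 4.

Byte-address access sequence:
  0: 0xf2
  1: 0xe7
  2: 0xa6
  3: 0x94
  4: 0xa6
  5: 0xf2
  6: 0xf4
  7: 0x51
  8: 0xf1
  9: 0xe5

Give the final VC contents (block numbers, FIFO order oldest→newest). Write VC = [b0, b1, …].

  [0] addr=0xf2 blk=30 s=2: MISS | VC []
  [1] addr=0xe7 blk=28 s=0: MISS | VC []
  [2] addr=0xa6 blk=20 s=0: MISS | VC [28]
  [3] addr=0x94 blk=18 s=2: MISS | VC [28, 30]
  [4] addr=0xa6 blk=20 s=0: L1-HIT | VC [28, 30]
  [5] addr=0xf2 blk=30 s=2: VC-HIT | VC [28, 18]
  [6] addr=0xf4 blk=30 s=2: L1-HIT | VC [28, 18]
  [7] addr=0x51 blk=10 s=2: MISS | VC [28, 18, 30]
  [8] addr=0xf1 blk=30 s=2: VC-HIT | VC [28, 18, 10]
  [9] addr=0xe5 blk=28 s=0: VC-HIT | VC [20, 18, 10]

VC = [20, 18, 10]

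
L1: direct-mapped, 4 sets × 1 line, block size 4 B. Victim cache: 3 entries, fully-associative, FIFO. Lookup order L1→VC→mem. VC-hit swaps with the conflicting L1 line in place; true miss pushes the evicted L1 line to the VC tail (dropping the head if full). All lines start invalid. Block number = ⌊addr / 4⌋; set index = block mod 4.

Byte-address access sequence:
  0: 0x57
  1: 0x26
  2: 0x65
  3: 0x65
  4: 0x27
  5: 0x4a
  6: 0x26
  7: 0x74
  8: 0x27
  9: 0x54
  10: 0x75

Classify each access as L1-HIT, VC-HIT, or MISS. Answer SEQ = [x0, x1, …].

  [0] addr=0x57 blk=21 s=1: MISS | VC []
  [1] addr=0x26 blk=9 s=1: MISS | VC [21]
  [2] addr=0x65 blk=25 s=1: MISS | VC [21, 9]
  [3] addr=0x65 blk=25 s=1: L1-HIT | VC [21, 9]
  [4] addr=0x27 blk=9 s=1: VC-HIT | VC [21, 25]
  [5] addr=0x4a blk=18 s=2: MISS | VC [21, 25]
  [6] addr=0x26 blk=9 s=1: L1-HIT | VC [21, 25]
  [7] addr=0x74 blk=29 s=1: MISS | VC [21, 25, 9]
  [8] addr=0x27 blk=9 s=1: VC-HIT | VC [21, 25, 29]
  [9] addr=0x54 blk=21 s=1: VC-HIT | VC [9, 25, 29]
  [10] addr=0x75 blk=29 s=1: VC-HIT | VC [9, 25, 21]

SEQ = [MISS, MISS, MISS, L1-HIT, VC-HIT, MISS, L1-HIT, MISS, VC-HIT, VC-HIT, VC-HIT]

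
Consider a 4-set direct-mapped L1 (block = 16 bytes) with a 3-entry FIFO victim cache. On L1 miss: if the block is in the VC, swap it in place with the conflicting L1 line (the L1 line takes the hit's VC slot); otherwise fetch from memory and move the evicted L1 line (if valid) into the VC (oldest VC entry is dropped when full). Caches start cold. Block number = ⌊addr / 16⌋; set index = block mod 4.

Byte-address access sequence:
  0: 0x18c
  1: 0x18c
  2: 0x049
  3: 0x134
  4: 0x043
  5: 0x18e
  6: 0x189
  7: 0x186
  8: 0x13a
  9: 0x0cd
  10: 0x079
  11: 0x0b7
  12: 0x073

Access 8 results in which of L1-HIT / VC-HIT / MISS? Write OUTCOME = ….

OUTCOME = L1-HIT

#0 0x18c→b24/s0 MISS; vc=[]
#1 0x18c→b24/s0 L1-HIT; vc=[]
#2 0x49→b4/s0 MISS; vc=[24]
#3 0x134→b19/s3 MISS; vc=[24]
#4 0x43→b4/s0 L1-HIT; vc=[24]
#5 0x18e→b24/s0 VC-HIT; vc=[4]
#6 0x189→b24/s0 L1-HIT; vc=[4]
#7 0x186→b24/s0 L1-HIT; vc=[4]
#8 0x13a→b19/s3 L1-HIT; vc=[4]
#9 0xcd→b12/s0 MISS; vc=[4,24]
#10 0x79→b7/s3 MISS; vc=[4,24,19]
#11 0xb7→b11/s3 MISS; vc=[24,19,7]
#12 0x73→b7/s3 VC-HIT; vc=[24,19,11]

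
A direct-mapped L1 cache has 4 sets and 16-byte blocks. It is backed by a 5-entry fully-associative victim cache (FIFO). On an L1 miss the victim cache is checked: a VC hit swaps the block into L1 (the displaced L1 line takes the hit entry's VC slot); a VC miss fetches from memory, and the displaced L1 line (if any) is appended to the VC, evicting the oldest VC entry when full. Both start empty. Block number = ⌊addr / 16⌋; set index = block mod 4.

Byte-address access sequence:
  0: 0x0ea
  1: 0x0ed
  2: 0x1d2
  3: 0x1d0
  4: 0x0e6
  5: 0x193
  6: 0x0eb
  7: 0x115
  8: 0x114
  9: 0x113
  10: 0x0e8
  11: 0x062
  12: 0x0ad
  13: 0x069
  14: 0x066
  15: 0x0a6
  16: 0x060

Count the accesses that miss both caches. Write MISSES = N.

0: 0xea (blk 14, set 2) → MISS  vc=[]
1: 0xed (blk 14, set 2) → L1-HIT  vc=[]
2: 0x1d2 (blk 29, set 1) → MISS  vc=[]
3: 0x1d0 (blk 29, set 1) → L1-HIT  vc=[]
4: 0xe6 (blk 14, set 2) → L1-HIT  vc=[]
5: 0x193 (blk 25, set 1) → MISS  vc=[29]
6: 0xeb (blk 14, set 2) → L1-HIT  vc=[29]
7: 0x115 (blk 17, set 1) → MISS  vc=[29, 25]
8: 0x114 (blk 17, set 1) → L1-HIT  vc=[29, 25]
9: 0x113 (blk 17, set 1) → L1-HIT  vc=[29, 25]
10: 0xe8 (blk 14, set 2) → L1-HIT  vc=[29, 25]
11: 0x62 (blk 6, set 2) → MISS  vc=[29, 25, 14]
12: 0xad (blk 10, set 2) → MISS  vc=[29, 25, 14, 6]
13: 0x69 (blk 6, set 2) → VC-HIT  vc=[29, 25, 14, 10]
14: 0x66 (blk 6, set 2) → L1-HIT  vc=[29, 25, 14, 10]
15: 0xa6 (blk 10, set 2) → VC-HIT  vc=[29, 25, 14, 6]
16: 0x60 (blk 6, set 2) → VC-HIT  vc=[29, 25, 14, 10]

MISSES = 6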